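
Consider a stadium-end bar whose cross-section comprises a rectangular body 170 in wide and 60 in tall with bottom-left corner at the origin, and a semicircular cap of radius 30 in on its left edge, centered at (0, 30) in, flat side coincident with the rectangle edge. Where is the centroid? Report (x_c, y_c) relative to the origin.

rectangular body: A = 170 × 60 = 10200.00, centroid at (85.00, 30.00).
semicircular end: A = ½π·30² = 1413.72, centroid at (-12.73, 30.00).
ΣA = 11613.72 in²
ΣAx_c = (10200.00)(85.00) + (1413.72)(-12.73) = 849000.00 in³
ΣAy_c = (10200.00)(30.00) + (1413.72)(30.00) = 348411.50 in³
x_c = 849000.00 / 11613.72 = 73.10 in
y_c = 348411.50 / 11613.72 = 30.00 in

x_c = 73.10 in, y_c = 30.00 in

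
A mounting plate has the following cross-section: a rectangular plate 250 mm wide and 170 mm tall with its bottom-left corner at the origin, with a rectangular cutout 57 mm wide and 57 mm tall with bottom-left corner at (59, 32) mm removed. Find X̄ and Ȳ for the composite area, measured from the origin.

X̄ = 128.10 mm, Ȳ = 87.03 mm

plate: A = 250 × 170 = 42500.00, centroid at (125.00, 85.00).
hole: A = −(57 × 57) = -3249.00, centroid at (87.50, 60.50).
ΣA = 39251.00 mm², ΣAX̄ = 5028212.50 mm³, ΣAȲ = 3415935.50 mm³.
X̄ = 5028212.50/39251.00 = 128.10 mm; Ȳ = 3415935.50/39251.00 = 87.03 mm.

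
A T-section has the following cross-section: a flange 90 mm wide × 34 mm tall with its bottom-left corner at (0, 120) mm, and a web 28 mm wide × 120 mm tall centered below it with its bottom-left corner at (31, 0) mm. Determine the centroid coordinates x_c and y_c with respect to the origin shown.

x_c = 45.00 mm, y_c = 96.70 mm

web: A = 28 × 120 = 3360.00, centroid at (45.00, 60.00).
flange: A = 90 × 34 = 3060.00, centroid at (45.00, 137.00).
ΣA = 6420.00 mm², ΣAx_c = 288900.00 mm³, ΣAy_c = 620820.00 mm³.
x_c = 288900.00/6420.00 = 45.00 mm; y_c = 620820.00/6420.00 = 96.70 mm.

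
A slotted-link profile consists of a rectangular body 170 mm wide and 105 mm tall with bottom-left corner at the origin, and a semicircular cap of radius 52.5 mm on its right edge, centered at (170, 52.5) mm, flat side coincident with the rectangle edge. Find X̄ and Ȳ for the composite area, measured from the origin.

X̄ = 105.94 mm, Ȳ = 52.50 mm

rectangular body: A = 170 × 105 = 17850.00, centroid at (85.00, 52.50).
semicircular end: A = ½π·52.5² = 4329.51, centroid at (192.28, 52.50).
ΣA = 22179.51 mm²
ΣAX̄ = (17850.00)(85.00) + (4329.51)(192.28) = 2349735.00 mm³
ΣAȲ = (17850.00)(52.50) + (4329.51)(52.50) = 1164424.14 mm³
X̄ = 2349735.00 / 22179.51 = 105.94 mm
Ȳ = 1164424.14 / 22179.51 = 52.50 mm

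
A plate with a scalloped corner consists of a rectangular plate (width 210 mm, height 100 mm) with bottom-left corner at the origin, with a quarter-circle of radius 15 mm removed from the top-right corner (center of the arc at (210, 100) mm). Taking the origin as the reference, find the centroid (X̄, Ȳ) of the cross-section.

X̄ = 104.16 mm, Ȳ = 49.63 mm

plate: A = 210 × 100 = 21000.00, centroid at (105.00, 50.00).
removed quarter-circle: A = −¼π·15² = -176.71, centroid at (203.63, 93.63).
ΣA = 20823.29 mm², ΣAX̄ = 2169014.94 mm³, ΣAȲ = 1033453.54 mm³.
X̄ = 2169014.94/20823.29 = 104.16 mm; Ȳ = 1033453.54/20823.29 = 49.63 mm.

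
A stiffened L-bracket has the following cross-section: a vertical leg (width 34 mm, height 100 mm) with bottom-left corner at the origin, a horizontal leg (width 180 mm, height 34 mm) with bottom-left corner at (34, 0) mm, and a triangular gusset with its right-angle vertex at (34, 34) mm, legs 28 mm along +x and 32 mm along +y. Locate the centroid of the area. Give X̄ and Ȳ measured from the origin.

vertical leg: A = 34 × 100 = 3400.00, centroid at (17.00, 50.00).
horizontal leg: A = 180 × 34 = 6120.00, centroid at (124.00, 17.00).
gusset: A = ½·28·32 = 448.00, centroid at (43.33, 44.67).
ΣA = 9968.00 mm², ΣAX̄ = 836093.33 mm³, ΣAȲ = 294050.67 mm³.
X̄ = 836093.33/9968.00 = 83.88 mm; Ȳ = 294050.67/9968.00 = 29.50 mm.

X̄ = 83.88 mm, Ȳ = 29.50 mm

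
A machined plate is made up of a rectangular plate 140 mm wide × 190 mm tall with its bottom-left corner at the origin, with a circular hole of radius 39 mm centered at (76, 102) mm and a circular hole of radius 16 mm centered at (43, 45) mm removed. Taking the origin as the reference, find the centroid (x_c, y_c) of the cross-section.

plate: A = 140 × 190 = 26600.00, centroid at (70.00, 95.00).
hole 1: A = −π·39² = -4778.36, centroid at (76.00, 102.00).
hole 2: A = −π·16² = -804.25, centroid at (43.00, 45.00).
ΣA = 21017.39 mm²
ΣAx_c = (26600.00)(70.00) + (-4778.36)(76.00) + (-804.25)(43.00) = 1464261.80 mm³
ΣAy_c = (26600.00)(95.00) + (-4778.36)(102.00) + (-804.25)(45.00) = 2003415.89 mm³
x_c = 1464261.80 / 21017.39 = 69.67 mm
y_c = 2003415.89 / 21017.39 = 95.32 mm

x_c = 69.67 mm, y_c = 95.32 mm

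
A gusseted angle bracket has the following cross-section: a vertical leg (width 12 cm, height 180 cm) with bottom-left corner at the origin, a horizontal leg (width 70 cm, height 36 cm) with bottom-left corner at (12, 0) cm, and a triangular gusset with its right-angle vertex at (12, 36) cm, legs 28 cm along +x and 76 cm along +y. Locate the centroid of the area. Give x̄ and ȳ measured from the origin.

vertical leg: A = 12 × 180 = 2160.00, centroid at (6.00, 90.00).
horizontal leg: A = 70 × 36 = 2520.00, centroid at (47.00, 18.00).
gusset: A = ½·28·76 = 1064.00, centroid at (21.33, 61.33).
ΣA = 5744.00 cm², ΣAx̄ = 154098.67 cm³, ΣAȳ = 305018.67 cm³.
x̄ = 154098.67/5744.00 = 26.83 cm; ȳ = 305018.67/5744.00 = 53.10 cm.

x̄ = 26.83 cm, ȳ = 53.10 cm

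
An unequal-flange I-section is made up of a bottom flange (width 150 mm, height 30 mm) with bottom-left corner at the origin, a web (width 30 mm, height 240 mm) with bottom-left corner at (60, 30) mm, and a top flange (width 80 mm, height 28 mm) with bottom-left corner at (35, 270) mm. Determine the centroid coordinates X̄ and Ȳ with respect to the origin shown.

bottom flange: A = 150 × 30 = 4500.00, centroid at (75.00, 15.00).
web: A = 30 × 240 = 7200.00, centroid at (75.00, 150.00).
top flange: A = 80 × 28 = 2240.00, centroid at (75.00, 284.00).
ΣA = 13940.00 mm²
ΣAX̄ = (4500.00)(75.00) + (7200.00)(75.00) + (2240.00)(75.00) = 1045500.00 mm³
ΣAȲ = (4500.00)(15.00) + (7200.00)(150.00) + (2240.00)(284.00) = 1783660.00 mm³
X̄ = 1045500.00 / 13940.00 = 75.00 mm
Ȳ = 1783660.00 / 13940.00 = 127.95 mm

X̄ = 75.00 mm, Ȳ = 127.95 mm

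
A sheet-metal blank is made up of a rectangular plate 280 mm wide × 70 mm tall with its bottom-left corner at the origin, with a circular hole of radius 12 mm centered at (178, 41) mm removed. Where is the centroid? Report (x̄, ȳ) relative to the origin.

plate: A = 280 × 70 = 19600.00, centroid at (140.00, 35.00).
hole: A = −π·12² = -452.39, centroid at (178.00, 41.00).
ΣA = 19147.61 mm², ΣAx̄ = 2663474.70 mm³, ΣAȳ = 667452.04 mm³.
x̄ = 2663474.70/19147.61 = 139.10 mm; ȳ = 667452.04/19147.61 = 34.86 mm.

x̄ = 139.10 mm, ȳ = 34.86 mm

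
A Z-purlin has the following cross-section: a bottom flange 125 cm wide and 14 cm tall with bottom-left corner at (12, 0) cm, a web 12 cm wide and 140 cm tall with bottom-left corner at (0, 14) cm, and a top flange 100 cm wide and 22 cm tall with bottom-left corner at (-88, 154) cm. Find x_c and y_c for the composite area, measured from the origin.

x_c = 10.10 cm, y_c = 91.72 cm

bottom flange: A = 125 × 14 = 1750.00, centroid at (74.50, 7.00).
web: A = 12 × 140 = 1680.00, centroid at (6.00, 84.00).
top flange: A = 100 × 22 = 2200.00, centroid at (-38.00, 165.00).
ΣA = 5630.00 cm², ΣAx_c = 56855.00 cm³, ΣAy_c = 516370.00 cm³.
x_c = 56855.00/5630.00 = 10.10 cm; y_c = 516370.00/5630.00 = 91.72 cm.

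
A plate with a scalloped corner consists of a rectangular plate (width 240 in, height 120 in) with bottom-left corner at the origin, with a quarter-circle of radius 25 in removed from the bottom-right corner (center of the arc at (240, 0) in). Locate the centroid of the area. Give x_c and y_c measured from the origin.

x_c = 118.10 in, y_c = 60.86 in

Part | A | x̄ᵢ | ȳᵢ | A·x̄ᵢ | A·ȳᵢ
plate | 28800.00 | 120.00 | 60.00 | 3456000.00 | 1728000.00
removed quarter-circle | -490.87 | 229.39 | 10.61 | -112601.39 | -5208.33
Σ | 28309.13 |  |  | 3343398.61 | 1722791.67
x_c = 3343398.61 / 28309.13 = 118.10 in
y_c = 1722791.67 / 28309.13 = 60.86 in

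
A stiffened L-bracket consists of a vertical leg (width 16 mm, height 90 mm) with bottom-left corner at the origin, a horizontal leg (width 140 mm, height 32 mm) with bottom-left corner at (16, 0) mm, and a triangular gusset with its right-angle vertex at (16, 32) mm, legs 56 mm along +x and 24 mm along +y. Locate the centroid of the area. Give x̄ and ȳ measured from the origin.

vertical leg: A = 16 × 90 = 1440.00, centroid at (8.00, 45.00).
horizontal leg: A = 140 × 32 = 4480.00, centroid at (86.00, 16.00).
gusset: A = ½·56·24 = 672.00, centroid at (34.67, 40.00).
ΣA = 6592.00 mm², ΣAx̄ = 420096.00 mm³, ΣAȳ = 163360.00 mm³.
x̄ = 420096.00/6592.00 = 63.73 mm; ȳ = 163360.00/6592.00 = 24.78 mm.

x̄ = 63.73 mm, ȳ = 24.78 mm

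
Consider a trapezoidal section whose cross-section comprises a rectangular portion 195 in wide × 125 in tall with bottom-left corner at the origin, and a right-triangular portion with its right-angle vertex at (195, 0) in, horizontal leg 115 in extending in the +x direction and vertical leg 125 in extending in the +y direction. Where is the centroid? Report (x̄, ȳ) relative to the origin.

rectangular portion: A = 195 × 125 = 24375.00, centroid at (97.50, 62.50).
triangular portion: A = ½·115·125 = 7187.50, centroid at (233.33, 41.67).
ΣA = 31562.50 in², ΣAx̄ = 4053645.83 in³, ΣAȳ = 1822916.67 in³.
x̄ = 4053645.83/31562.50 = 128.43 in; ȳ = 1822916.67/31562.50 = 57.76 in.

x̄ = 128.43 in, ȳ = 57.76 in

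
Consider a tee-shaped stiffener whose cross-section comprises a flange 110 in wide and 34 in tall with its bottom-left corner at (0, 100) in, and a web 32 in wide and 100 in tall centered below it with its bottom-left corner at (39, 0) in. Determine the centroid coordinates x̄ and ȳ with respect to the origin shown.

web: A = 32 × 100 = 3200.00, centroid at (55.00, 50.00).
flange: A = 110 × 34 = 3740.00, centroid at (55.00, 117.00).
ΣA = 6940.00 in²
ΣAx̄ = (3200.00)(55.00) + (3740.00)(55.00) = 381700.00 in³
ΣAȳ = (3200.00)(50.00) + (3740.00)(117.00) = 597580.00 in³
x̄ = 381700.00 / 6940.00 = 55.00 in
ȳ = 597580.00 / 6940.00 = 86.11 in

x̄ = 55.00 in, ȳ = 86.11 in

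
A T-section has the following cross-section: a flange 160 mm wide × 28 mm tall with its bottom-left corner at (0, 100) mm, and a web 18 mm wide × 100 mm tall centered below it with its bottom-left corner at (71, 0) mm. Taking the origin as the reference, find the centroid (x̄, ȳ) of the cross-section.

Part | A | x̄ᵢ | ȳᵢ | A·x̄ᵢ | A·ȳᵢ
web | 1800.00 | 80.00 | 50.00 | 144000.00 | 90000.00
flange | 4480.00 | 80.00 | 114.00 | 358400.00 | 510720.00
Σ | 6280.00 |  |  | 502400.00 | 600720.00
x̄ = 502400.00 / 6280.00 = 80.00 mm
ȳ = 600720.00 / 6280.00 = 95.66 mm

x̄ = 80.00 mm, ȳ = 95.66 mm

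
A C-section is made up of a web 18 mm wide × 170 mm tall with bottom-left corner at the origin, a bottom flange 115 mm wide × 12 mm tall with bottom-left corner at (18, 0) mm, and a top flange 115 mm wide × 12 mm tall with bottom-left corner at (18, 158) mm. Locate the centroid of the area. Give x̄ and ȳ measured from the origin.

x̄ = 40.54 mm, ȳ = 85.00 mm

web: A = 18 × 170 = 3060.00, centroid at (9.00, 85.00).
bottom flange: A = 115 × 12 = 1380.00, centroid at (75.50, 6.00).
top flange: A = 115 × 12 = 1380.00, centroid at (75.50, 164.00).
ΣA = 5820.00 mm², ΣAx̄ = 235920.00 mm³, ΣAȳ = 494700.00 mm³.
x̄ = 235920.00/5820.00 = 40.54 mm; ȳ = 494700.00/5820.00 = 85.00 mm.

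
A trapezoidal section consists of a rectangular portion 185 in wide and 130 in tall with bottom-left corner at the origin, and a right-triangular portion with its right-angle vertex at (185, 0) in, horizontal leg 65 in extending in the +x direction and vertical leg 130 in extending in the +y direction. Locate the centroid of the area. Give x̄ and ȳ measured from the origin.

x̄ = 109.56 in, ȳ = 61.76 in

rectangular portion: A = 185 × 130 = 24050.00, centroid at (92.50, 65.00).
triangular portion: A = ½·65·130 = 4225.00, centroid at (206.67, 43.33).
ΣA = 28275.00 in²
ΣAx̄ = (24050.00)(92.50) + (4225.00)(206.67) = 3097791.67 in³
ΣAȳ = (24050.00)(65.00) + (4225.00)(43.33) = 1746333.33 in³
x̄ = 3097791.67 / 28275.00 = 109.56 in
ȳ = 1746333.33 / 28275.00 = 61.76 in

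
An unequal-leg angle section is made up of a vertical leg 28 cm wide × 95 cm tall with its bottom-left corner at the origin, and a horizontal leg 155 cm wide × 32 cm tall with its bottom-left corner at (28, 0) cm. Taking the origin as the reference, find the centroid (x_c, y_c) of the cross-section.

Part | A | x̄ᵢ | ȳᵢ | A·x̄ᵢ | A·ȳᵢ
vertical leg | 2660.00 | 14.00 | 47.50 | 37240.00 | 126350.00
horizontal leg | 4960.00 | 105.50 | 16.00 | 523280.00 | 79360.00
Σ | 7620.00 |  |  | 560520.00 | 205710.00
x_c = 560520.00 / 7620.00 = 73.56 cm
y_c = 205710.00 / 7620.00 = 27.00 cm

x_c = 73.56 cm, y_c = 27.00 cm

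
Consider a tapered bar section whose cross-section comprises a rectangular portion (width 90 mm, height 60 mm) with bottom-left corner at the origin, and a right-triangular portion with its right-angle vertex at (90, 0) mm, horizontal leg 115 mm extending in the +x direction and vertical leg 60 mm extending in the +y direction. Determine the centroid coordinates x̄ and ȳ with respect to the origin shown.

rectangular portion: A = 90 × 60 = 5400.00, centroid at (45.00, 30.00).
triangular portion: A = ½·115·60 = 3450.00, centroid at (128.33, 20.00).
ΣA = 8850.00 mm²
ΣAx̄ = (5400.00)(45.00) + (3450.00)(128.33) = 685750.00 mm³
ΣAȳ = (5400.00)(30.00) + (3450.00)(20.00) = 231000.00 mm³
x̄ = 685750.00 / 8850.00 = 77.49 mm
ȳ = 231000.00 / 8850.00 = 26.10 mm

x̄ = 77.49 mm, ȳ = 26.10 mm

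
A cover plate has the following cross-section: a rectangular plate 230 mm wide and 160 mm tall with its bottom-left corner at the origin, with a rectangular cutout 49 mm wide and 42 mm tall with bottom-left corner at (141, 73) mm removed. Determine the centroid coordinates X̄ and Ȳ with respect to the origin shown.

X̄ = 112.01 mm, Ȳ = 79.17 mm

plate: A = 230 × 160 = 36800.00, centroid at (115.00, 80.00).
hole: A = −(49 × 42) = -2058.00, centroid at (165.50, 94.00).
ΣA = 34742.00 mm²
ΣAX̄ = (36800.00)(115.00) + (-2058.00)(165.50) = 3891401.00 mm³
ΣAȲ = (36800.00)(80.00) + (-2058.00)(94.00) = 2750548.00 mm³
X̄ = 3891401.00 / 34742.00 = 112.01 mm
Ȳ = 2750548.00 / 34742.00 = 79.17 mm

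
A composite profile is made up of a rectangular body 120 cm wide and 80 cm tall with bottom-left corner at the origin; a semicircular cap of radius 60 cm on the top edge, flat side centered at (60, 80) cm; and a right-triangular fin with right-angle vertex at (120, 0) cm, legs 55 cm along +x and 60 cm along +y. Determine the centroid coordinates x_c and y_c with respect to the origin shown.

rectangular body: A = 120 × 80 = 9600.00, centroid at (60.00, 40.00).
semicircular top: A = ½π·60² = 5654.87, centroid at (60.00, 105.46).
triangular fin: A = ½·55·60 = 1650.00, centroid at (138.33, 20.00).
ΣA = 16904.87 cm²
ΣAx_c = (9600.00)(60.00) + (5654.87)(60.00) + (1650.00)(138.33) = 1143542.01 cm³
ΣAy_c = (9600.00)(40.00) + (5654.87)(105.46) + (1650.00)(20.00) = 1013389.34 cm³
x_c = 1143542.01 / 16904.87 = 67.65 cm
y_c = 1013389.34 / 16904.87 = 59.95 cm

x_c = 67.65 cm, y_c = 59.95 cm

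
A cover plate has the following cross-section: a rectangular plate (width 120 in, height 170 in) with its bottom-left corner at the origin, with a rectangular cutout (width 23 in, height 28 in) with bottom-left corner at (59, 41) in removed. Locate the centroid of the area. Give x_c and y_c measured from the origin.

x_c = 59.66 in, y_c = 85.98 in

plate: A = 120 × 170 = 20400.00, centroid at (60.00, 85.00).
hole: A = −(23 × 28) = -644.00, centroid at (70.50, 55.00).
ΣA = 19756.00 in², ΣAx_c = 1178598.00 in³, ΣAy_c = 1698580.00 in³.
x_c = 1178598.00/19756.00 = 59.66 in; y_c = 1698580.00/19756.00 = 85.98 in.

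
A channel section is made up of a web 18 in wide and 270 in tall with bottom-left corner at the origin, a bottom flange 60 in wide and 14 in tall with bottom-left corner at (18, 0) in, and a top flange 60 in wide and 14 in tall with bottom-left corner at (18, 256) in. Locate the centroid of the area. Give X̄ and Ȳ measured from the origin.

X̄ = 19.02 in, Ȳ = 135.00 in

Part | A | x̄ᵢ | ȳᵢ | A·x̄ᵢ | A·ȳᵢ
web | 4860.00 | 9.00 | 135.00 | 43740.00 | 656100.00
bottom flange | 840.00 | 48.00 | 7.00 | 40320.00 | 5880.00
top flange | 840.00 | 48.00 | 263.00 | 40320.00 | 220920.00
Σ | 6540.00 |  |  | 124380.00 | 882900.00
X̄ = 124380.00 / 6540.00 = 19.02 in
Ȳ = 882900.00 / 6540.00 = 135.00 in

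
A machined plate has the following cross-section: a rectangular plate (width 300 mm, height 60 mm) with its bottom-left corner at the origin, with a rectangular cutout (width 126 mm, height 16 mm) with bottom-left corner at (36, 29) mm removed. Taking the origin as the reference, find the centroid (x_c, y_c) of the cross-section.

Part | A | x̄ᵢ | ȳᵢ | A·x̄ᵢ | A·ȳᵢ
plate | 18000.00 | 150.00 | 30.00 | 2700000.00 | 540000.00
hole | -2016.00 | 99.00 | 37.00 | -199584.00 | -74592.00
Σ | 15984.00 |  |  | 2500416.00 | 465408.00
x_c = 2500416.00 / 15984.00 = 156.43 mm
y_c = 465408.00 / 15984.00 = 29.12 mm

x_c = 156.43 mm, y_c = 29.12 mm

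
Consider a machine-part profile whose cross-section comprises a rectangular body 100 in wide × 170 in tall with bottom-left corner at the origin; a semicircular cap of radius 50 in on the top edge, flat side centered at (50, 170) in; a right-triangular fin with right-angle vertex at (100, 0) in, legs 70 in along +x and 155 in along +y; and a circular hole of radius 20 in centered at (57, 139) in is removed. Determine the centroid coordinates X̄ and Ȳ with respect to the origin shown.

rectangular body: A = 100 × 170 = 17000.00, centroid at (50.00, 85.00).
semicircular top: A = ½π·50² = 3926.99, centroid at (50.00, 191.22).
triangular fin: A = ½·70·155 = 5425.00, centroid at (123.33, 51.67).
hole: A = −π·20² = -1256.64, centroid at (57.00, 139.00).
ΣA = 25095.35 in², ΣAX̄ = 1643804.56 in³, ΣAȲ = 2301540.89 in³.
X̄ = 1643804.56/25095.35 = 65.50 in; Ȳ = 2301540.89/25095.35 = 91.71 in.

X̄ = 65.50 in, Ȳ = 91.71 in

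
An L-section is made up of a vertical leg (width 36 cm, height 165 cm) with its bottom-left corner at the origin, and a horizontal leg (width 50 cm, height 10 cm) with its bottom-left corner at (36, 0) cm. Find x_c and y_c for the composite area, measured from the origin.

x_c = 21.34 cm, y_c = 76.48 cm

vertical leg: A = 36 × 165 = 5940.00, centroid at (18.00, 82.50).
horizontal leg: A = 50 × 10 = 500.00, centroid at (61.00, 5.00).
ΣA = 6440.00 cm²
ΣAx_c = (5940.00)(18.00) + (500.00)(61.00) = 137420.00 cm³
ΣAy_c = (5940.00)(82.50) + (500.00)(5.00) = 492550.00 cm³
x_c = 137420.00 / 6440.00 = 21.34 cm
y_c = 492550.00 / 6440.00 = 76.48 cm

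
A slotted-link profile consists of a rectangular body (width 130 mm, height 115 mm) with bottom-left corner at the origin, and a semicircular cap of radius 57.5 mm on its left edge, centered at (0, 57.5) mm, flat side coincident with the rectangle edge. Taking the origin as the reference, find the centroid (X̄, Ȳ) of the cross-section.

X̄ = 41.95 mm, Ȳ = 57.50 mm

Part | A | x̄ᵢ | ȳᵢ | A·x̄ᵢ | A·ȳᵢ
rectangular body | 14950.00 | 65.00 | 57.50 | 971750.00 | 859625.00
semicircular end | 5193.45 | -24.40 | 57.50 | -126739.58 | 298623.11
Σ | 20143.45 |  |  | 845010.42 | 1158248.11
X̄ = 845010.42 / 20143.45 = 41.95 mm
Ȳ = 1158248.11 / 20143.45 = 57.50 mm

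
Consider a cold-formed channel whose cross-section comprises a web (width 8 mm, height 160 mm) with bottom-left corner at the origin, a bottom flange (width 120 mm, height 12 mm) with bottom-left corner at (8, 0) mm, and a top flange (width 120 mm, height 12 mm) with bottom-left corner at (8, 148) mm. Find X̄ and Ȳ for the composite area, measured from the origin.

X̄ = 48.31 mm, Ȳ = 80.00 mm

web: A = 8 × 160 = 1280.00, centroid at (4.00, 80.00).
bottom flange: A = 120 × 12 = 1440.00, centroid at (68.00, 6.00).
top flange: A = 120 × 12 = 1440.00, centroid at (68.00, 154.00).
ΣA = 4160.00 mm², ΣAX̄ = 200960.00 mm³, ΣAȲ = 332800.00 mm³.
X̄ = 200960.00/4160.00 = 48.31 mm; Ȳ = 332800.00/4160.00 = 80.00 mm.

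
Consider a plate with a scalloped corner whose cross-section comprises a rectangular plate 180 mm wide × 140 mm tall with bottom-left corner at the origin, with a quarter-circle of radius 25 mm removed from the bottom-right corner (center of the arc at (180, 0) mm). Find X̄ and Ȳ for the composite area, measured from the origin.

X̄ = 88.42 mm, Ȳ = 71.18 mm

plate: A = 180 × 140 = 25200.00, centroid at (90.00, 70.00).
removed quarter-circle: A = −¼π·25² = -490.87, centroid at (169.39, 10.61).
ΣA = 24709.13 mm², ΣAX̄ = 2184851.04 mm³, ΣAȲ = 1758791.67 mm³.
X̄ = 2184851.04/24709.13 = 88.42 mm; Ȳ = 1758791.67/24709.13 = 71.18 mm.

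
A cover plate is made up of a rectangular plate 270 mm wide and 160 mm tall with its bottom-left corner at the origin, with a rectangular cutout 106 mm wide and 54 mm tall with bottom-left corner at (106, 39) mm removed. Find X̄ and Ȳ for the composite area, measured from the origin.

plate: A = 270 × 160 = 43200.00, centroid at (135.00, 80.00).
hole: A = −(106 × 54) = -5724.00, centroid at (159.00, 66.00).
ΣA = 37476.00 mm²
ΣAX̄ = (43200.00)(135.00) + (-5724.00)(159.00) = 4921884.00 mm³
ΣAȲ = (43200.00)(80.00) + (-5724.00)(66.00) = 3078216.00 mm³
X̄ = 4921884.00 / 37476.00 = 131.33 mm
Ȳ = 3078216.00 / 37476.00 = 82.14 mm

X̄ = 131.33 mm, Ȳ = 82.14 mm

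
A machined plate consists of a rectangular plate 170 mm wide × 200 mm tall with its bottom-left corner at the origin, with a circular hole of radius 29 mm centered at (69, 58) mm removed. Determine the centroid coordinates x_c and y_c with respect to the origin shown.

Part | A | x̄ᵢ | ȳᵢ | A·x̄ᵢ | A·ȳᵢ
plate | 34000.00 | 85.00 | 100.00 | 2890000.00 | 3400000.00
hole | -2642.08 | 69.00 | 58.00 | -182303.48 | -153240.61
Σ | 31357.92 |  |  | 2707696.52 | 3246759.39
x_c = 2707696.52 / 31357.92 = 86.35 mm
y_c = 3246759.39 / 31357.92 = 103.54 mm

x_c = 86.35 mm, y_c = 103.54 mm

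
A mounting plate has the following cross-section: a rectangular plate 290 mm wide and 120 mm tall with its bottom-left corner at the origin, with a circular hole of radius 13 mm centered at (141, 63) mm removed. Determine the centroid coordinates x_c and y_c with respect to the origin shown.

Part | A | x̄ᵢ | ȳᵢ | A·x̄ᵢ | A·ȳᵢ
plate | 34800.00 | 145.00 | 60.00 | 5046000.00 | 2088000.00
hole | -530.93 | 141.00 | 63.00 | -74861.01 | -33448.54
Σ | 34269.07 |  |  | 4971138.99 | 2054551.46
x_c = 4971138.99 / 34269.07 = 145.06 mm
y_c = 2054551.46 / 34269.07 = 59.95 mm

x_c = 145.06 mm, y_c = 59.95 mm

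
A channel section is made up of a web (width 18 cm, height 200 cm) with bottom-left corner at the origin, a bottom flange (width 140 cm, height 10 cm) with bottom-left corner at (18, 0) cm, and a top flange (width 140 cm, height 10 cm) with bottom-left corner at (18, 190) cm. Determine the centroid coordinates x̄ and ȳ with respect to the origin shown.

x̄ = 43.56 cm, ȳ = 100.00 cm

web: A = 18 × 200 = 3600.00, centroid at (9.00, 100.00).
bottom flange: A = 140 × 10 = 1400.00, centroid at (88.00, 5.00).
top flange: A = 140 × 10 = 1400.00, centroid at (88.00, 195.00).
ΣA = 6400.00 cm²
ΣAx̄ = (3600.00)(9.00) + (1400.00)(88.00) + (1400.00)(88.00) = 278800.00 cm³
ΣAȳ = (3600.00)(100.00) + (1400.00)(5.00) + (1400.00)(195.00) = 640000.00 cm³
x̄ = 278800.00 / 6400.00 = 43.56 cm
ȳ = 640000.00 / 6400.00 = 100.00 cm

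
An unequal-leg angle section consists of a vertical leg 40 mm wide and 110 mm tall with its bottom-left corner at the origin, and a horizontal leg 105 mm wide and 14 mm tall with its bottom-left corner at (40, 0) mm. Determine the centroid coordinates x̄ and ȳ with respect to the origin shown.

x̄ = 38.16 mm, ȳ = 42.98 mm

Part | A | x̄ᵢ | ȳᵢ | A·x̄ᵢ | A·ȳᵢ
vertical leg | 4400.00 | 20.00 | 55.00 | 88000.00 | 242000.00
horizontal leg | 1470.00 | 92.50 | 7.00 | 135975.00 | 10290.00
Σ | 5870.00 |  |  | 223975.00 | 252290.00
x̄ = 223975.00 / 5870.00 = 38.16 mm
ȳ = 252290.00 / 5870.00 = 42.98 mm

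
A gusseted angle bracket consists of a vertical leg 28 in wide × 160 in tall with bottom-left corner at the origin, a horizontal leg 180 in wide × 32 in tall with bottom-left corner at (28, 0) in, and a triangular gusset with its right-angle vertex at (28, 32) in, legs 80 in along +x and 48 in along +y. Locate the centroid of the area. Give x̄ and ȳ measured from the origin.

vertical leg: A = 28 × 160 = 4480.00, centroid at (14.00, 80.00).
horizontal leg: A = 180 × 32 = 5760.00, centroid at (118.00, 16.00).
gusset: A = ½·80·48 = 1920.00, centroid at (54.67, 48.00).
ΣA = 12160.00 in²
ΣAx̄ = (4480.00)(14.00) + (5760.00)(118.00) + (1920.00)(54.67) = 847360.00 in³
ΣAȳ = (4480.00)(80.00) + (5760.00)(16.00) + (1920.00)(48.00) = 542720.00 in³
x̄ = 847360.00 / 12160.00 = 69.68 in
ȳ = 542720.00 / 12160.00 = 44.63 in

x̄ = 69.68 in, ȳ = 44.63 in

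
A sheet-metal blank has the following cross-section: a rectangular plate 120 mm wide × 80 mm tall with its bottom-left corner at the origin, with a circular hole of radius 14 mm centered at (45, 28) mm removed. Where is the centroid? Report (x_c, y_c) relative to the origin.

x_c = 61.03 mm, y_c = 40.82 mm

Part | A | x̄ᵢ | ȳᵢ | A·x̄ᵢ | A·ȳᵢ
plate | 9600.00 | 60.00 | 40.00 | 576000.00 | 384000.00
hole | -615.75 | 45.00 | 28.00 | -27708.85 | -17241.06
Σ | 8984.25 |  |  | 548291.15 | 366758.94
x_c = 548291.15 / 8984.25 = 61.03 mm
y_c = 366758.94 / 8984.25 = 40.82 mm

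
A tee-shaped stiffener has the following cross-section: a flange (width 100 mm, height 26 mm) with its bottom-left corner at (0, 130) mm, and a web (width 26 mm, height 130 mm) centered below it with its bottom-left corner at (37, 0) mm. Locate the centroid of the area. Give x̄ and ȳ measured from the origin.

web: A = 26 × 130 = 3380.00, centroid at (50.00, 65.00).
flange: A = 100 × 26 = 2600.00, centroid at (50.00, 143.00).
ΣA = 5980.00 mm², ΣAx̄ = 299000.00 mm³, ΣAȳ = 591500.00 mm³.
x̄ = 299000.00/5980.00 = 50.00 mm; ȳ = 591500.00/5980.00 = 98.91 mm.

x̄ = 50.00 mm, ȳ = 98.91 mm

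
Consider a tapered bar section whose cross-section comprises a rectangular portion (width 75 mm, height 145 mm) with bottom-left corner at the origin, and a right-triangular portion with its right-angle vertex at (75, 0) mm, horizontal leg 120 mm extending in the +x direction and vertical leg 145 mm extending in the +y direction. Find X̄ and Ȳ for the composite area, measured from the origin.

X̄ = 71.94 mm, Ȳ = 61.76 mm

Part | A | x̄ᵢ | ȳᵢ | A·x̄ᵢ | A·ȳᵢ
rectangular portion | 10875.00 | 37.50 | 72.50 | 407812.50 | 788437.50
triangular portion | 8700.00 | 115.00 | 48.33 | 1000500.00 | 420500.00
Σ | 19575.00 |  |  | 1408312.50 | 1208937.50
X̄ = 1408312.50 / 19575.00 = 71.94 mm
Ȳ = 1208937.50 / 19575.00 = 61.76 mm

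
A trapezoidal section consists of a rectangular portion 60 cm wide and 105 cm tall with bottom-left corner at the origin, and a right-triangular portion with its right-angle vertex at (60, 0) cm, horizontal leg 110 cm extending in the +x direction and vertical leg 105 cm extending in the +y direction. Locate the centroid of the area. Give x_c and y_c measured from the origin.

rectangular portion: A = 60 × 105 = 6300.00, centroid at (30.00, 52.50).
triangular portion: A = ½·110·105 = 5775.00, centroid at (96.67, 35.00).
ΣA = 12075.00 cm²
ΣAx_c = (6300.00)(30.00) + (5775.00)(96.67) = 747250.00 cm³
ΣAy_c = (6300.00)(52.50) + (5775.00)(35.00) = 532875.00 cm³
x_c = 747250.00 / 12075.00 = 61.88 cm
y_c = 532875.00 / 12075.00 = 44.13 cm

x_c = 61.88 cm, y_c = 44.13 cm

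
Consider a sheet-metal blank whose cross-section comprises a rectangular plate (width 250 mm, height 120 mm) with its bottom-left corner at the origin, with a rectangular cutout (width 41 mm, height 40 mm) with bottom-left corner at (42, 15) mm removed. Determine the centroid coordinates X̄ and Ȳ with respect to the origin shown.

Part | A | x̄ᵢ | ȳᵢ | A·x̄ᵢ | A·ȳᵢ
plate | 30000.00 | 125.00 | 60.00 | 3750000.00 | 1800000.00
hole | -1640.00 | 62.50 | 35.00 | -102500.00 | -57400.00
Σ | 28360.00 |  |  | 3647500.00 | 1742600.00
X̄ = 3647500.00 / 28360.00 = 128.61 mm
Ȳ = 1742600.00 / 28360.00 = 61.45 mm

X̄ = 128.61 mm, Ȳ = 61.45 mm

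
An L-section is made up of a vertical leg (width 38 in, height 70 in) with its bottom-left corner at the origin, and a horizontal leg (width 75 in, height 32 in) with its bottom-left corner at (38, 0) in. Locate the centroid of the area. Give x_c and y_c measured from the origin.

x_c = 45.80 in, y_c = 25.99 in

Part | A | x̄ᵢ | ȳᵢ | A·x̄ᵢ | A·ȳᵢ
vertical leg | 2660.00 | 19.00 | 35.00 | 50540.00 | 93100.00
horizontal leg | 2400.00 | 75.50 | 16.00 | 181200.00 | 38400.00
Σ | 5060.00 |  |  | 231740.00 | 131500.00
x_c = 231740.00 / 5060.00 = 45.80 in
y_c = 131500.00 / 5060.00 = 25.99 in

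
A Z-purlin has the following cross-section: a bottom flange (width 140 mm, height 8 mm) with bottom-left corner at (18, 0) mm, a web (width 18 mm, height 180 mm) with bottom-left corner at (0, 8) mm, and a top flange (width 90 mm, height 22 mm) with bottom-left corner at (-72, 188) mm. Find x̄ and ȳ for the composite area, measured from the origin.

Part | A | x̄ᵢ | ȳᵢ | A·x̄ᵢ | A·ȳᵢ
bottom flange | 1120.00 | 88.00 | 4.00 | 98560.00 | 4480.00
web | 3240.00 | 9.00 | 98.00 | 29160.00 | 317520.00
top flange | 1980.00 | -27.00 | 199.00 | -53460.00 | 394020.00
Σ | 6340.00 |  |  | 74260.00 | 716020.00
x̄ = 74260.00 / 6340.00 = 11.71 mm
ȳ = 716020.00 / 6340.00 = 112.94 mm

x̄ = 11.71 mm, ȳ = 112.94 mm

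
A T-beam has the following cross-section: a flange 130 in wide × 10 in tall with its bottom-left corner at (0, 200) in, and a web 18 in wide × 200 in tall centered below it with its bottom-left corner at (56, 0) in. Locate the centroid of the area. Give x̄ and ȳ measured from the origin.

web: A = 18 × 200 = 3600.00, centroid at (65.00, 100.00).
flange: A = 130 × 10 = 1300.00, centroid at (65.00, 205.00).
ΣA = 4900.00 in²
ΣAx̄ = (3600.00)(65.00) + (1300.00)(65.00) = 318500.00 in³
ΣAȳ = (3600.00)(100.00) + (1300.00)(205.00) = 626500.00 in³
x̄ = 318500.00 / 4900.00 = 65.00 in
ȳ = 626500.00 / 4900.00 = 127.86 in

x̄ = 65.00 in, ȳ = 127.86 in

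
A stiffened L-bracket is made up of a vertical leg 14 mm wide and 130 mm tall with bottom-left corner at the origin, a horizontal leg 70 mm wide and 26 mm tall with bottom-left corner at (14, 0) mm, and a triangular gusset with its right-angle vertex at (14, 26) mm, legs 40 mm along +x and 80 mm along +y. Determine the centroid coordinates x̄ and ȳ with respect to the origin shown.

vertical leg: A = 14 × 130 = 1820.00, centroid at (7.00, 65.00).
horizontal leg: A = 70 × 26 = 1820.00, centroid at (49.00, 13.00).
gusset: A = ½·40·80 = 1600.00, centroid at (27.33, 52.67).
ΣA = 5240.00 mm², ΣAx̄ = 145653.33 mm³, ΣAȳ = 226226.67 mm³.
x̄ = 145653.33/5240.00 = 27.80 mm; ȳ = 226226.67/5240.00 = 43.17 mm.

x̄ = 27.80 mm, ȳ = 43.17 mm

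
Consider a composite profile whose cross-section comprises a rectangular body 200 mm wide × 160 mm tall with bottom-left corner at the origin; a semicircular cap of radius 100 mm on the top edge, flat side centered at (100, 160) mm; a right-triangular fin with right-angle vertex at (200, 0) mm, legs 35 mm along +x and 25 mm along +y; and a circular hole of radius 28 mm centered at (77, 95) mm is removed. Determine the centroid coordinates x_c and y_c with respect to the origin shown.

rectangular body: A = 200 × 160 = 32000.00, centroid at (100.00, 80.00).
semicircular top: A = ½π·100² = 15707.96, centroid at (100.00, 202.44).
triangular fin: A = ½·35·25 = 437.50, centroid at (211.67, 8.33).
hole: A = −π·28² = -2463.01, centroid at (77.00, 95.00).
ΣA = 45682.45 mm², ΣAx_c = 4673748.83 mm³, ΣAy_c = 5509600.80 mm³.
x_c = 4673748.83/45682.45 = 102.31 mm; y_c = 5509600.80/45682.45 = 120.61 mm.

x_c = 102.31 mm, y_c = 120.61 mm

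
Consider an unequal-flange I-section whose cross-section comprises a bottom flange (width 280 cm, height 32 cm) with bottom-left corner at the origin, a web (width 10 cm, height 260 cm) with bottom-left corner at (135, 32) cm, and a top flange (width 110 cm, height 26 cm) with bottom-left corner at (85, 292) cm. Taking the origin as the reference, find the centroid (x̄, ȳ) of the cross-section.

x̄ = 140.00 cm, ȳ = 99.64 cm

bottom flange: A = 280 × 32 = 8960.00, centroid at (140.00, 16.00).
web: A = 10 × 260 = 2600.00, centroid at (140.00, 162.00).
top flange: A = 110 × 26 = 2860.00, centroid at (140.00, 305.00).
ΣA = 14420.00 cm²
ΣAx̄ = (8960.00)(140.00) + (2600.00)(140.00) + (2860.00)(140.00) = 2018800.00 cm³
ΣAȳ = (8960.00)(16.00) + (2600.00)(162.00) + (2860.00)(305.00) = 1436860.00 cm³
x̄ = 2018800.00 / 14420.00 = 140.00 cm
ȳ = 1436860.00 / 14420.00 = 99.64 cm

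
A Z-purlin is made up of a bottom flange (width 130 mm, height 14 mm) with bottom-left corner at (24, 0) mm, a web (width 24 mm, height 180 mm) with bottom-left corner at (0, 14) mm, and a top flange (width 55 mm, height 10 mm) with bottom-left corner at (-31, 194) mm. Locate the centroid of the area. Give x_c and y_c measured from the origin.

x_c = 31.67 mm, y_c = 85.42 mm

Part | A | x̄ᵢ | ȳᵢ | A·x̄ᵢ | A·ȳᵢ
bottom flange | 1820.00 | 89.00 | 7.00 | 161980.00 | 12740.00
web | 4320.00 | 12.00 | 104.00 | 51840.00 | 449280.00
top flange | 550.00 | -3.50 | 199.00 | -1925.00 | 109450.00
Σ | 6690.00 |  |  | 211895.00 | 571470.00
x_c = 211895.00 / 6690.00 = 31.67 mm
y_c = 571470.00 / 6690.00 = 85.42 mm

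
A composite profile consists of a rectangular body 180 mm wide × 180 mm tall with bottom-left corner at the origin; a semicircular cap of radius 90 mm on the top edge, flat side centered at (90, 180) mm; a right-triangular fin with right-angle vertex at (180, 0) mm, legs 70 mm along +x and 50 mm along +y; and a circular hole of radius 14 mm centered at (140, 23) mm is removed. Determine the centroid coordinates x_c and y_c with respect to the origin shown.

x_c = 93.62 mm, y_c = 123.38 mm

rectangular body: A = 180 × 180 = 32400.00, centroid at (90.00, 90.00).
semicircular top: A = ½π·90² = 12723.45, centroid at (90.00, 218.20).
triangular fin: A = ½·70·50 = 1750.00, centroid at (203.33, 16.67).
hole: A = −π·14² = -615.75, centroid at (140.00, 23.00).
ΣA = 46257.70 mm², ΣAx_c = 4330738.55 mm³, ΣAy_c = 5707225.41 mm³.
x_c = 4330738.55/46257.70 = 93.62 mm; y_c = 5707225.41/46257.70 = 123.38 mm.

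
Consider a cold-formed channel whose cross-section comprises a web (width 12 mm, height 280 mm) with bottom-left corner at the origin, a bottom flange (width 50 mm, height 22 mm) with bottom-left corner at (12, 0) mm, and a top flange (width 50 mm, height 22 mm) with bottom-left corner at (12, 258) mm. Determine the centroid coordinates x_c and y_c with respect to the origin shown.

Part | A | x̄ᵢ | ȳᵢ | A·x̄ᵢ | A·ȳᵢ
web | 3360.00 | 6.00 | 140.00 | 20160.00 | 470400.00
bottom flange | 1100.00 | 37.00 | 11.00 | 40700.00 | 12100.00
top flange | 1100.00 | 37.00 | 269.00 | 40700.00 | 295900.00
Σ | 5560.00 |  |  | 101560.00 | 778400.00
x_c = 101560.00 / 5560.00 = 18.27 mm
y_c = 778400.00 / 5560.00 = 140.00 mm

x_c = 18.27 mm, y_c = 140.00 mm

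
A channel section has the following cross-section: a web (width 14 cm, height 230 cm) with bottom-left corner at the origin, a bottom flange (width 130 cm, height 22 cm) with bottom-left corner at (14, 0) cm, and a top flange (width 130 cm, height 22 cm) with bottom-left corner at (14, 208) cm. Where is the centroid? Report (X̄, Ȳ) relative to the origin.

X̄ = 53.07 cm, Ȳ = 115.00 cm

web: A = 14 × 230 = 3220.00, centroid at (7.00, 115.00).
bottom flange: A = 130 × 22 = 2860.00, centroid at (79.00, 11.00).
top flange: A = 130 × 22 = 2860.00, centroid at (79.00, 219.00).
ΣA = 8940.00 cm²
ΣAX̄ = (3220.00)(7.00) + (2860.00)(79.00) + (2860.00)(79.00) = 474420.00 cm³
ΣAȲ = (3220.00)(115.00) + (2860.00)(11.00) + (2860.00)(219.00) = 1028100.00 cm³
X̄ = 474420.00 / 8940.00 = 53.07 cm
Ȳ = 1028100.00 / 8940.00 = 115.00 cm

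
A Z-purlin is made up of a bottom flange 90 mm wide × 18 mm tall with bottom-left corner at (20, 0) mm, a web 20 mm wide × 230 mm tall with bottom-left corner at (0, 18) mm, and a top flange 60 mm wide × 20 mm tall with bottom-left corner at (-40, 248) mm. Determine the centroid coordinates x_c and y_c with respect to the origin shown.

bottom flange: A = 90 × 18 = 1620.00, centroid at (65.00, 9.00).
web: A = 20 × 230 = 4600.00, centroid at (10.00, 133.00).
top flange: A = 60 × 20 = 1200.00, centroid at (-10.00, 258.00).
ΣA = 7420.00 mm², ΣAx_c = 139300.00 mm³, ΣAy_c = 935980.00 mm³.
x_c = 139300.00/7420.00 = 18.77 mm; y_c = 935980.00/7420.00 = 126.14 mm.

x_c = 18.77 mm, y_c = 126.14 mm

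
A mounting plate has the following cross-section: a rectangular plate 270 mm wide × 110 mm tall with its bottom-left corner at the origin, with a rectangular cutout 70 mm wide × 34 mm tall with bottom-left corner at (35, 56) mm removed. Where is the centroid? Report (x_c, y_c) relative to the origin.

x_c = 140.66 mm, y_c = 53.43 mm

Part | A | x̄ᵢ | ȳᵢ | A·x̄ᵢ | A·ȳᵢ
plate | 29700.00 | 135.00 | 55.00 | 4009500.00 | 1633500.00
hole | -2380.00 | 70.00 | 73.00 | -166600.00 | -173740.00
Σ | 27320.00 |  |  | 3842900.00 | 1459760.00
x_c = 3842900.00 / 27320.00 = 140.66 mm
y_c = 1459760.00 / 27320.00 = 53.43 mm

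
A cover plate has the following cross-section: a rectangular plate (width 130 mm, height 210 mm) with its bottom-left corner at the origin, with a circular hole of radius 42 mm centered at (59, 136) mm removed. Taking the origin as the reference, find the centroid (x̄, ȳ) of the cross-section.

x̄ = 66.53 mm, ȳ = 97.10 mm

plate: A = 130 × 210 = 27300.00, centroid at (65.00, 105.00).
hole: A = −π·42² = -5541.77, centroid at (59.00, 136.00).
ΣA = 21758.23 mm², ΣAx̄ = 1447535.60 mm³, ΣAȳ = 2112819.36 mm³.
x̄ = 1447535.60/21758.23 = 66.53 mm; ȳ = 2112819.36/21758.23 = 97.10 mm.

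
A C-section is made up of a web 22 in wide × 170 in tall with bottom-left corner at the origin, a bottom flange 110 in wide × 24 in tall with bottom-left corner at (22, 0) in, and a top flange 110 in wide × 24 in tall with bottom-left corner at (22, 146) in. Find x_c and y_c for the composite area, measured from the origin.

x_c = 49.63 in, y_c = 85.00 in

web: A = 22 × 170 = 3740.00, centroid at (11.00, 85.00).
bottom flange: A = 110 × 24 = 2640.00, centroid at (77.00, 12.00).
top flange: A = 110 × 24 = 2640.00, centroid at (77.00, 158.00).
ΣA = 9020.00 in²
ΣAx_c = (3740.00)(11.00) + (2640.00)(77.00) + (2640.00)(77.00) = 447700.00 in³
ΣAy_c = (3740.00)(85.00) + (2640.00)(12.00) + (2640.00)(158.00) = 766700.00 in³
x_c = 447700.00 / 9020.00 = 49.63 in
y_c = 766700.00 / 9020.00 = 85.00 in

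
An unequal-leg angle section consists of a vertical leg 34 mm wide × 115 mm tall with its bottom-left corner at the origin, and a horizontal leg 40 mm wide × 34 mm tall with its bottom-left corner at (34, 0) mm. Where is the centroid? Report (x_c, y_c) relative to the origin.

x_c = 26.55 mm, y_c = 47.05 mm

vertical leg: A = 34 × 115 = 3910.00, centroid at (17.00, 57.50).
horizontal leg: A = 40 × 34 = 1360.00, centroid at (54.00, 17.00).
ΣA = 5270.00 mm²
ΣAx_c = (3910.00)(17.00) + (1360.00)(54.00) = 139910.00 mm³
ΣAy_c = (3910.00)(57.50) + (1360.00)(17.00) = 247945.00 mm³
x_c = 139910.00 / 5270.00 = 26.55 mm
y_c = 247945.00 / 5270.00 = 47.05 mm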